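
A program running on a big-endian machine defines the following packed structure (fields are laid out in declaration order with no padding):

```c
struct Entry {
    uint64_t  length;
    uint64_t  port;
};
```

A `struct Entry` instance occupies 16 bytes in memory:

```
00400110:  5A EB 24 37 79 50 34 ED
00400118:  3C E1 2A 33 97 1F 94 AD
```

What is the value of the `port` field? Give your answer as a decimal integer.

4386833913102701741

`port` follows `length` (8 bytes), so it starts at byte offset 8 and occupies 8 bytes.
Bytes at offsets 8..15: 3C E1 2A 33 97 1F 94 AD.
Big-endian: lowest address holds the most-significant byte.
The bytes are already most-significant first: 0x3CE12A33971F94AD.
0x3CE12A33971F94AD = 4386833913102701741.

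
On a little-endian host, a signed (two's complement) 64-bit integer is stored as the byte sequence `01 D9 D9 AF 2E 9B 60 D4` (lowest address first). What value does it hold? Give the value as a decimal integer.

Little-endian stores the least-significant byte at the lowest address.
Reassemble most-significant byte first: D4 60 9B 2E AF D9 D9 01 → 0xD4609B2EAFD9D901.
Top bit is set, so as a signed 64-bit value this is 0xD4609B2EAFD9D901 − 2^64 = -3143341915083515647.

-3143341915083515647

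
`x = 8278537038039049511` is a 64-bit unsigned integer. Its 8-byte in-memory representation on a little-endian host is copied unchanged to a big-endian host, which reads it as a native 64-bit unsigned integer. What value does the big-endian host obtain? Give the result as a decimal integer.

2838740099683181426

8278537038039049511 in 64-bit hexadecimal is 0x72E34593143B6527.
Stored little-endian, the bytes at ascending addresses are 27 65 3B 14 93 45 E3 72.
Read back as big-endian, the last byte is least significant, giving 0x27653B149345E372.
0x27653B149345E372 = 2838740099683181426.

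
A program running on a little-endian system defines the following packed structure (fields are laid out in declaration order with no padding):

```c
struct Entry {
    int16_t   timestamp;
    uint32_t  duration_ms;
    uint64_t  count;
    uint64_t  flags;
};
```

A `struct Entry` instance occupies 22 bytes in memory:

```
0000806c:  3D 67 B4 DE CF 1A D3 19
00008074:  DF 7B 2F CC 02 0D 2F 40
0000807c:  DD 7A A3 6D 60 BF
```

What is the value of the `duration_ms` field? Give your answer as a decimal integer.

`duration_ms` follows `timestamp` (2 bytes), so it starts at byte offset 2 and occupies 4 bytes.
Bytes at offsets 2..5: B4 DE CF 1A.
Little-endian: lowest address holds the least-significant byte.
Reassemble most-significant byte first: 1A CF DE B4 → 0x1ACFDEB4.
0x1ACFDEB4 = 449830580.

449830580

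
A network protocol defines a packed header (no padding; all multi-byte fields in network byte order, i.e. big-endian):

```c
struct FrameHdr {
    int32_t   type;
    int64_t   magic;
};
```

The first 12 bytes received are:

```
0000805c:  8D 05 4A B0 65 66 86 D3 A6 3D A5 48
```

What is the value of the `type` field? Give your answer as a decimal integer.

`type` is the first field, at byte offset 0, occupying 4 bytes.
Bytes at offsets 0..3: 8D 05 4A B0.
Big-endian: lowest address holds the most-significant byte.
The bytes are already most-significant first: 0x8D054AB0.
Top bit is set, so as a signed 32-bit value this is 0x8D054AB0 − 2^32 = -1929033040.

-1929033040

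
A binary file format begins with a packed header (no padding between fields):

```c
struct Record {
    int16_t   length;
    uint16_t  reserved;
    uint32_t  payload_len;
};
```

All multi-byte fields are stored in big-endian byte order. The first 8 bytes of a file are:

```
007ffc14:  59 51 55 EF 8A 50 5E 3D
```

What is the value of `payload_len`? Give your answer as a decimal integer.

`payload_len` follows `length` (2 B), `reserved` (2 B), so it starts at offset 2 + 2 = 4 and occupies 4 bytes.
Bytes at offsets 4..7: 8A 50 5E 3D.
Big-endian stores the most-significant byte at the lowest address.
The bytes are already most-significant first: 0x8A505E3D.
0x8A505E3D = 2320522813.

2320522813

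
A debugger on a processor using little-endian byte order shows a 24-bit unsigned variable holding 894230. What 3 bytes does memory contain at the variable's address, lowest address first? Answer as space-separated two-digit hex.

894230 in hexadecimal, padded to 24 bits, is 0x0DA516.
Split into bytes (most-significant first): 0D A5 16.
In little-endian order the low byte comes first in memory.
So at ascending addresses the bytes are 16 A5 0D.

16 A5 0D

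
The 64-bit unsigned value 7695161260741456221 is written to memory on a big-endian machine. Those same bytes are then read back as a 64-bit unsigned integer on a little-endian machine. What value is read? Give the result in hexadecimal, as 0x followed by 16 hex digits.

0x5D71D75B65B4CA6A

7695161260741456221 in 64-bit hexadecimal is 0x6ACAB4655BD7715D.
Stored big-endian, the bytes at ascending addresses are 6A CA B4 65 5B D7 71 5D.
Read back as little-endian, the first byte is least significant, giving 0x5D71D75B65B4CA6A.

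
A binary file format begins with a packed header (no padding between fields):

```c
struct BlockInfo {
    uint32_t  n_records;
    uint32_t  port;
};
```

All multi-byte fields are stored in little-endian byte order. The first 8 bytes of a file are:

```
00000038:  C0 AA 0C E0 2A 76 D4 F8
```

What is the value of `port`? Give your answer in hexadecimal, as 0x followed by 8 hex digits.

`port` follows `n_records` (4 bytes), so it starts at byte offset 4 and occupies 4 bytes.
Bytes at offsets 4..7: 2A 76 D4 F8.
Little-endian stores the least-significant byte at the lowest address.
Reassemble most-significant byte first: F8 D4 76 2A → 0xF8D4762A.

0xF8D4762A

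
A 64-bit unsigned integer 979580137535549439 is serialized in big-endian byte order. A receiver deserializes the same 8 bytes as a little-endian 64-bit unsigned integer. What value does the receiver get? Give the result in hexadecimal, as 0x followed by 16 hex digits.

0xFFAFD5EEF12A980D

979580137535549439 in 64-bit hexadecimal is 0x0D982AF1EED5AFFF.
Stored big-endian, the bytes at ascending addresses are 0D 98 2A F1 EE D5 AF FF.
Read back as little-endian, the first byte is least significant, giving 0xFFAFD5EEF12A980D.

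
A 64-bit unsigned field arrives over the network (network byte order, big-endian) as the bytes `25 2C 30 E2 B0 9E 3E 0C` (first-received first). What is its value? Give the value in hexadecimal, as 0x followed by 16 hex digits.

0x252C30E2B09E3E0C

Big-endian stores the most-significant byte at the lowest address.
The bytes are already most-significant first: 0x252C30E2B09E3E0C.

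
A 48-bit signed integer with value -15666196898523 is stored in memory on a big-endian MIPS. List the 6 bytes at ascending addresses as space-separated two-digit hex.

Two's complement of -15666196898523 in 48 bits: 15666196898523 = 0x0E3F9219E2DB; invert → 0xF1C06DE61D24; add 1 → 0xF1C06DE61D25.
Split into bytes (most-significant first): F1 C0 6D E6 1D 25.
Big-endian: lowest address holds the most-significant byte.
So the memory order matches the most-significant-first order: F1 C0 6D E6 1D 25.

F1 C0 6D E6 1D 25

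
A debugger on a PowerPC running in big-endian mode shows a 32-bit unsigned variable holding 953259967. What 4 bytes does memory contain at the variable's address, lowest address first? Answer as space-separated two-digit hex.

38 D1 97 BF

953259967 in hexadecimal, padded to 32 bits, is 0x38D197BF.
Split into bytes (most-significant first): 38 D1 97 BF.
In big-endian order the high byte comes first in memory.
So the memory order matches the most-significant-first order: 38 D1 97 BF.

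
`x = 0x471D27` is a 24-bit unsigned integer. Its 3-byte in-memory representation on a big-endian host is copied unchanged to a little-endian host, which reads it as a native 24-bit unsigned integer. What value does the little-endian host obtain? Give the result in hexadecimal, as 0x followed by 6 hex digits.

Stored big-endian, the bytes at ascending addresses are 47 1D 27.
Read back as little-endian, the first byte is least significant, giving 0x271D47.

0x271D47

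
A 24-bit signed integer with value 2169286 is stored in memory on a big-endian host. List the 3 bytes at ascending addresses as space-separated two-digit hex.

21 19 C6

2169286 in hexadecimal, padded to 24 bits, is 0x2119C6.
Split into bytes (most-significant first): 21 19 C6.
In big-endian order the high byte comes first in memory.
So the memory order matches the most-significant-first order: 21 19 C6.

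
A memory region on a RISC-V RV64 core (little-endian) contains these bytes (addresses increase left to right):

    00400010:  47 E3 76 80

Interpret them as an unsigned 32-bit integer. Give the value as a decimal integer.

Little-endian: lowest address holds the least-significant byte.
Reassemble most-significant byte first: 80 76 E3 47 → 0x8076E347.
0x8076E347 = 2155275079.

2155275079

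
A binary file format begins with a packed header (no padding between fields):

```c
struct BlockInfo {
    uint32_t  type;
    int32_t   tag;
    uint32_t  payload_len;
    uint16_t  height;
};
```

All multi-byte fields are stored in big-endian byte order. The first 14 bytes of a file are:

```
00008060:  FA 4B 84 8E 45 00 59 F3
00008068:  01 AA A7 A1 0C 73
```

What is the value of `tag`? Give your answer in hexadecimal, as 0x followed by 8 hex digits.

`tag` follows `type` (4 bytes), so it starts at byte offset 4 and occupies 4 bytes.
Bytes at offsets 4..7: 45 00 59 F3.
Big-endian: lowest address holds the most-significant byte.
The bytes are already most-significant first: 0x450059F3.

0x450059F3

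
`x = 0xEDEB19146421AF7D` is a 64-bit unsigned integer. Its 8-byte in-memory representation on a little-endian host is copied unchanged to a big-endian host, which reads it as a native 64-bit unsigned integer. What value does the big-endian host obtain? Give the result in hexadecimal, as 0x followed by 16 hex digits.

Stored little-endian, the bytes at ascending addresses are 7D AF 21 64 14 19 EB ED.
Read back as big-endian, the last byte is least significant, giving 0x7DAF21641419EBED.

0x7DAF21641419EBED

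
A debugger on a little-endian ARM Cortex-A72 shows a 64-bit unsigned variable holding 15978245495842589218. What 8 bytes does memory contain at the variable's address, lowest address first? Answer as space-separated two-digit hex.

15978245495842589218 in hexadecimal, padded to 64 bits, is 0xDDBE219F41AECA22.
Split into bytes (most-significant first): DD BE 21 9F 41 AE CA 22.
Little-endian stores the least-significant byte at the lowest address.
So at ascending addresses the bytes are 22 CA AE 41 9F 21 BE DD.

22 CA AE 41 9F 21 BE DD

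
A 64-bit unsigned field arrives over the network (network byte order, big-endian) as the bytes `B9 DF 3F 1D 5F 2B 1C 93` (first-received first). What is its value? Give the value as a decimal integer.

13393493212206406803

In big-endian order the high byte comes first in memory.
The bytes are already most-significant first: 0xB9DF3F1D5F2B1C93.
0xB9DF3F1D5F2B1C93 = 13393493212206406803.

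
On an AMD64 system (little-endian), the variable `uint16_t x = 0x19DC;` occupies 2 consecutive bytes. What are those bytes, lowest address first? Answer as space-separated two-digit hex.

DC 19

Split into bytes (most-significant first): 19 DC.
Little-endian: lowest address holds the least-significant byte.
So at ascending addresses the bytes are DC 19.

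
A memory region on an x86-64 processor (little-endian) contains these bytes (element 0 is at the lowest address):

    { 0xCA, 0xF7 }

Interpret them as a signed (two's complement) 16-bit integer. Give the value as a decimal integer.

Little-endian stores the least-significant byte at the lowest address.
Reassemble most-significant byte first: F7 CA → 0xF7CA.
Top bit is set, so as a signed 16-bit value this is 0xF7CA − 2^16 = -2102.

-2102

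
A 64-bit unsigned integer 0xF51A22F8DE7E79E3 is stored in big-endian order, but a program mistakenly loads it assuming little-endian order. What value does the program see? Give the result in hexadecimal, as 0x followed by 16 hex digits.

0xE3797EDEF8221AF5

Stored big-endian, the bytes at ascending addresses are F5 1A 22 F8 DE 7E 79 E3.
Read back as little-endian, the first byte is least significant, giving 0xE3797EDEF8221AF5.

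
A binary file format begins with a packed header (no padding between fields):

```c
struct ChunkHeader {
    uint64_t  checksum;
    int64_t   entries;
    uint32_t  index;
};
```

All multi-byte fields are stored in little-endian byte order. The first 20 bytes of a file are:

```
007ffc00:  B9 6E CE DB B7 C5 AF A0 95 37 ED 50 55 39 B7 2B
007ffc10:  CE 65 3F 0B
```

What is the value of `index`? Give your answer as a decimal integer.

188704206

`index` follows `checksum` (8 B), `entries` (8 B), so it starts at offset 8 + 8 = 16 and occupies 4 bytes.
Bytes at offsets 16..19: CE 65 3F 0B.
In little-endian order the low byte comes first in memory.
Reassemble most-significant byte first: 0B 3F 65 CE → 0x0B3F65CE.
0x0B3F65CE = 188704206.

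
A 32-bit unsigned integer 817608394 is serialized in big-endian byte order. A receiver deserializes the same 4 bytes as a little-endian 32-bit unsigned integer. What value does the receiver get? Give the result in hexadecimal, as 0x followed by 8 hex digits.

817608394 in 32-bit hexadecimal is 0x30BBB6CA.
Stored big-endian, the bytes at ascending addresses are 30 BB B6 CA.
Read back as little-endian, the first byte is least significant, giving 0xCAB6BB30.

0xCAB6BB30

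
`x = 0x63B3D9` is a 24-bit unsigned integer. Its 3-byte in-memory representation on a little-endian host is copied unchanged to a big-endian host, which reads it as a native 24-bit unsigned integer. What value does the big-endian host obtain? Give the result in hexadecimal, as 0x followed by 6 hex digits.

Stored little-endian, the bytes at ascending addresses are D9 B3 63.
Read back as big-endian, the last byte is least significant, giving 0xD9B363.

0xD9B363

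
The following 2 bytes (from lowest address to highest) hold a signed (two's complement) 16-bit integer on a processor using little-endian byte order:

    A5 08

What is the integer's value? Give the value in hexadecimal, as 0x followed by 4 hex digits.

0x08A5

Little-endian stores the least-significant byte at the lowest address.
Reassemble most-significant byte first: 08 A5 → 0x08A5.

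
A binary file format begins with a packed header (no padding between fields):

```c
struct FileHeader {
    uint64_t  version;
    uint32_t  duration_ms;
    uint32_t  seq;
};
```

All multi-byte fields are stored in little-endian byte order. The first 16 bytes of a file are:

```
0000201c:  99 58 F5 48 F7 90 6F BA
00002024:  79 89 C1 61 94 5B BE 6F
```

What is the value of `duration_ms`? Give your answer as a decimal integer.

`duration_ms` follows `version` (8 bytes), so it starts at byte offset 8 and occupies 4 bytes.
Bytes at offsets 8..11: 79 89 C1 61.
In little-endian order the low byte comes first in memory.
Reassemble most-significant byte first: 61 C1 89 79 → 0x61C18979.
0x61C18979 = 1640073593.

1640073593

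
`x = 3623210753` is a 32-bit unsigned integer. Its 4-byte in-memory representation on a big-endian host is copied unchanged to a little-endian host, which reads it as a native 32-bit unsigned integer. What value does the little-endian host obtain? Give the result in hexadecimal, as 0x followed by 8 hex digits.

0x01CFF5D7

3623210753 in 32-bit hexadecimal is 0xD7F5CF01.
Stored big-endian, the bytes at ascending addresses are D7 F5 CF 01.
Read back as little-endian, the first byte is least significant, giving 0x01CFF5D7.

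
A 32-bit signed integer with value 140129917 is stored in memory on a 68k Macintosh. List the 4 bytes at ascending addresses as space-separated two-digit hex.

140129917 in hexadecimal, padded to 32 bits, is 0x085A367D.
Split into bytes (most-significant first): 08 5A 36 7D.
Big-endian: lowest address holds the most-significant byte.
So the memory order matches the most-significant-first order: 08 5A 36 7D.

08 5A 36 7D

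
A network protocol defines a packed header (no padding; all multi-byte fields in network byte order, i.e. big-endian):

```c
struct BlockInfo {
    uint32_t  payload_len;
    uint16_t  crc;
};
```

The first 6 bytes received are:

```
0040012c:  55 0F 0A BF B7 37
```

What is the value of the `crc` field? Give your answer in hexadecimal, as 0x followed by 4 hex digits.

0xB737

`crc` follows `payload_len` (4 bytes), so it starts at byte offset 4 and occupies 2 bytes.
Bytes at offsets 4..5: B7 37.
In big-endian order the high byte comes first in memory.
The bytes are already most-significant first: 0xB737.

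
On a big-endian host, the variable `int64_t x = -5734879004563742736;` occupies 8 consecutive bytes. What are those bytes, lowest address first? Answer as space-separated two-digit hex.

Two's complement of -5734879004563742736 in 64 bits: 5734879004563742736 = 0x4F966211E8DE2010; invert → 0xB0699DEE1721DFEF; add 1 → 0xB0699DEE1721DFF0.
Split into bytes (most-significant first): B0 69 9D EE 17 21 DF F0.
Big-endian: lowest address holds the most-significant byte.
So the memory order matches the most-significant-first order: B0 69 9D EE 17 21 DF F0.

B0 69 9D EE 17 21 DF F0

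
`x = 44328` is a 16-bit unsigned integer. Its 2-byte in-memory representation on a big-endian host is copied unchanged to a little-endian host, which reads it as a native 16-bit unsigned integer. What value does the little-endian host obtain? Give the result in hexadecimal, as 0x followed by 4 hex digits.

0x28AD

44328 in 16-bit hexadecimal is 0xAD28.
Stored big-endian, the bytes at ascending addresses are AD 28.
Read back as little-endian, the first byte is least significant, giving 0x28AD.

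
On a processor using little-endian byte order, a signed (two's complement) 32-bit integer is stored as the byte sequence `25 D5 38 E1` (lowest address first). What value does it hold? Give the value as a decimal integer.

Little-endian: lowest address holds the least-significant byte.
Reassemble most-significant byte first: E1 38 D5 25 → 0xE138D525.
Top bit is set, so as a signed 32-bit value this is 0xE138D525 − 2^32 = -516369115.

-516369115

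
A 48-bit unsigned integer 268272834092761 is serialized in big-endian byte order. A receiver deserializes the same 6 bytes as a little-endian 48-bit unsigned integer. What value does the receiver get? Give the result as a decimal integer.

268272834092761 in 48-bit hexadecimal is 0xF3FE22FA9ED9.
Stored big-endian, the bytes at ascending addresses are F3 FE 22 FA 9E D9.
Read back as little-endian, the first byte is least significant, giving 0xD99EFA22FEF3.
0xD99EFA22FEF3 = 239276824657651.

239276824657651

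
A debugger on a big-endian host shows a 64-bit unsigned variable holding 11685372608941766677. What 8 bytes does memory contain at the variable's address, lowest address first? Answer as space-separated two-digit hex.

A2 2A C8 79 E0 0D B8 15

11685372608941766677 in hexadecimal, padded to 64 bits, is 0xA22AC879E00DB815.
Split into bytes (most-significant first): A2 2A C8 79 E0 0D B8 15.
Big-endian: lowest address holds the most-significant byte.
So the memory order matches the most-significant-first order: A2 2A C8 79 E0 0D B8 15.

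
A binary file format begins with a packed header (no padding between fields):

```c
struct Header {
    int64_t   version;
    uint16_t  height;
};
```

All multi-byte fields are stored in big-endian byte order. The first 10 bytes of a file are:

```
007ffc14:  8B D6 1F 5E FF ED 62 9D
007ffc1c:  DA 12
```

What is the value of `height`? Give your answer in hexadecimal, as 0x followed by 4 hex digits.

`height` follows `version` (8 bytes), so it starts at byte offset 8 and occupies 2 bytes.
Bytes at offsets 8..9: DA 12.
Big-endian stores the most-significant byte at the lowest address.
The bytes are already most-significant first: 0xDA12.

0xDA12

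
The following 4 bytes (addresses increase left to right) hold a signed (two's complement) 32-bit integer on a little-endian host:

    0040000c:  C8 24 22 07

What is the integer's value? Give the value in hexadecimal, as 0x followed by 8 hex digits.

0x072224C8

Little-endian stores the least-significant byte at the lowest address.
Reassemble most-significant byte first: 07 22 24 C8 → 0x072224C8.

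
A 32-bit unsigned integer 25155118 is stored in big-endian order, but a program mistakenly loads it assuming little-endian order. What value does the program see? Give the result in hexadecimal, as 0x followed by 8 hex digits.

25155118 in 32-bit hexadecimal is 0x017FD62E.
Stored big-endian, the bytes at ascending addresses are 01 7F D6 2E.
Read back as little-endian, the first byte is least significant, giving 0x2ED67F01.

0x2ED67F01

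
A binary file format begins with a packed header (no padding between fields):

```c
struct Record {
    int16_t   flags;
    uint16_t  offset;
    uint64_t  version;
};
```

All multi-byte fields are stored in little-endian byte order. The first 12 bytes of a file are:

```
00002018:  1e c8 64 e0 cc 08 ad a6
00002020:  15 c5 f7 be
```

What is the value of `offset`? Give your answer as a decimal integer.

57444

`offset` follows `flags` (2 bytes), so it starts at byte offset 2 and occupies 2 bytes.
Bytes at offsets 2..3: 64 E0.
Little-endian stores the least-significant byte at the lowest address.
Reassemble most-significant byte first: E0 64 → 0xE064.
0xE064 = 57444.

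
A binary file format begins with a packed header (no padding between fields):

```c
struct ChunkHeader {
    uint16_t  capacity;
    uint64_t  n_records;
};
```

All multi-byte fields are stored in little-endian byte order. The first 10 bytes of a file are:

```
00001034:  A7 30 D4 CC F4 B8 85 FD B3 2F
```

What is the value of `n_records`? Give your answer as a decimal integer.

`n_records` follows `capacity` (2 bytes), so it starts at byte offset 2 and occupies 8 bytes.
Bytes at offsets 2..9: D4 CC F4 B8 85 FD B3 2F.
In little-endian order the low byte comes first in memory.
Reassemble most-significant byte first: 2F B3 FD 85 B8 F4 CC D4 → 0x2FB3FD85B8F4CCD4.
0x2FB3FD85B8F4CCD4 = 3437369691389349076.

3437369691389349076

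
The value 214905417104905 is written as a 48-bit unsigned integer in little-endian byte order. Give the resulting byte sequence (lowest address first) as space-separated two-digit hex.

214905417104905 in hexadecimal, padded to 48 bits, is 0xC374910BFE09.
Split into bytes (most-significant first): C3 74 91 0B FE 09.
Little-endian: lowest address holds the least-significant byte.
So at ascending addresses the bytes are 09 FE 0B 91 74 C3.

09 FE 0B 91 74 C3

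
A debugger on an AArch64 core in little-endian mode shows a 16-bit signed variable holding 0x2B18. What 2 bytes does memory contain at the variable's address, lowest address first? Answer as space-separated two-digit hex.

Split into bytes (most-significant first): 2B 18.
Little-endian: lowest address holds the least-significant byte.
So at ascending addresses the bytes are 18 2B.

18 2B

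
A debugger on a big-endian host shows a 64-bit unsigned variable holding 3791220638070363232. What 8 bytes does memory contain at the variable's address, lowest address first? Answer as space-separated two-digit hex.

34 9D 1F 15 65 50 54 60

3791220638070363232 in hexadecimal, padded to 64 bits, is 0x349D1F1565505460.
Split into bytes (most-significant first): 34 9D 1F 15 65 50 54 60.
In big-endian order the high byte comes first in memory.
So the memory order matches the most-significant-first order: 34 9D 1F 15 65 50 54 60.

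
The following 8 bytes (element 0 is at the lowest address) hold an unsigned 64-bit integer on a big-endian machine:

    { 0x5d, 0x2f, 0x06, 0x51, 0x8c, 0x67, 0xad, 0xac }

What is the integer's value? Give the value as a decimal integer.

6714592516750421420

Big-endian stores the most-significant byte at the lowest address.
The bytes are already most-significant first: 0x5D2F06518C67ADAC.
0x5D2F06518C67ADAC = 6714592516750421420.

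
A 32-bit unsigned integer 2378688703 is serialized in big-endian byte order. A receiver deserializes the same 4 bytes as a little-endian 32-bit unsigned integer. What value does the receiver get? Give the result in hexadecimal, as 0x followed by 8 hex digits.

2378688703 in 32-bit hexadecimal is 0x8DC7E8BF.
Stored big-endian, the bytes at ascending addresses are 8D C7 E8 BF.
Read back as little-endian, the first byte is least significant, giving 0xBFE8C78D.

0xBFE8C78D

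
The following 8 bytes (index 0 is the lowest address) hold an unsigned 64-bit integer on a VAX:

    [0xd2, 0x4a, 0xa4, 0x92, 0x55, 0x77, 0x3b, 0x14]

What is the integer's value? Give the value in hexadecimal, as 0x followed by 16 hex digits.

0x143B775592A44AD2

Little-endian stores the least-significant byte at the lowest address.
Reassemble most-significant byte first: 14 3B 77 55 92 A4 4A D2 → 0x143B775592A44AD2.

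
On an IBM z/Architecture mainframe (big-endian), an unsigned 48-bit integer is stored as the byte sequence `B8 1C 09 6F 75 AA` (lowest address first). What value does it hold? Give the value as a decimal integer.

202430556894634

In big-endian order the high byte comes first in memory.
The bytes are already most-significant first: 0xB81C096F75AA.
0xB81C096F75AA = 202430556894634.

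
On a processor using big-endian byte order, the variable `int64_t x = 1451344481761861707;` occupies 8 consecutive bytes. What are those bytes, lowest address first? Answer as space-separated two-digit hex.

1451344481761861707 in hexadecimal, padded to 64 bits, is 0x1424361DDA23A04B.
Split into bytes (most-significant first): 14 24 36 1D DA 23 A0 4B.
Big-endian: lowest address holds the most-significant byte.
So the memory order matches the most-significant-first order: 14 24 36 1D DA 23 A0 4B.

14 24 36 1D DA 23 A0 4B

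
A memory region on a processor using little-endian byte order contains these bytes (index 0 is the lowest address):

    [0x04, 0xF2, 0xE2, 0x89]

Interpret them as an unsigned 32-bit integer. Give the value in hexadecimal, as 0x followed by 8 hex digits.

Little-endian stores the least-significant byte at the lowest address.
Reassemble most-significant byte first: 89 E2 F2 04 → 0x89E2F204.

0x89E2F204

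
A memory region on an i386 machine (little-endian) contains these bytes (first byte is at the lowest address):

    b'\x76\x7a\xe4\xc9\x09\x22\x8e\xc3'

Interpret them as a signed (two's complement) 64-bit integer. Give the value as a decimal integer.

-4355506364183446922

Little-endian: lowest address holds the least-significant byte.
Reassemble most-significant byte first: C3 8E 22 09 C9 E4 7A 76 → 0xC38E2209C9E47A76.
Top bit is set, so as a signed 64-bit value this is 0xC38E2209C9E47A76 − 2^64 = -4355506364183446922.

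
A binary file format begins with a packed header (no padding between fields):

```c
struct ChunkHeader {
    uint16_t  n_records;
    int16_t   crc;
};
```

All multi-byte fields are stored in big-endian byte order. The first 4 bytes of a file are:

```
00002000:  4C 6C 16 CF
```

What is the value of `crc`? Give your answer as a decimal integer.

`crc` follows `n_records` (2 bytes), so it starts at byte offset 2 and occupies 2 bytes.
Bytes at offsets 2..3: 16 CF.
Big-endian stores the most-significant byte at the lowest address.
The bytes are already most-significant first: 0x16CF.
0x16CF = 5839.

5839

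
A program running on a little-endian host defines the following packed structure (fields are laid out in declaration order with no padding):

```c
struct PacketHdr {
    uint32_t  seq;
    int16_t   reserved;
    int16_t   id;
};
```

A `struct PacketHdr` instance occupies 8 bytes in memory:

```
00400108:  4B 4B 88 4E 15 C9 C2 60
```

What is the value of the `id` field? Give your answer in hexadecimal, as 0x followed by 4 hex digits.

0x60C2

`id` follows `seq` (4 B), `reserved` (2 B), so it starts at offset 4 + 2 = 6 and occupies 2 bytes.
Bytes at offsets 6..7: C2 60.
In little-endian order the low byte comes first in memory.
Reassemble most-significant byte first: 60 C2 → 0x60C2.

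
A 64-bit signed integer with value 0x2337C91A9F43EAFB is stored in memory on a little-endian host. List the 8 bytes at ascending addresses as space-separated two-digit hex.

FB EA 43 9F 1A C9 37 23

Split into bytes (most-significant first): 23 37 C9 1A 9F 43 EA FB.
Little-endian stores the least-significant byte at the lowest address.
So at ascending addresses the bytes are FB EA 43 9F 1A C9 37 23.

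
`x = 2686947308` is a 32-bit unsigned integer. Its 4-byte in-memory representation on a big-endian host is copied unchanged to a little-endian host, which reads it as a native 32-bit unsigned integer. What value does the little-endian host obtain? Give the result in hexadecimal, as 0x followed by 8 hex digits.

0xEC8F27A0

2686947308 in 32-bit hexadecimal is 0xA0278FEC.
Stored big-endian, the bytes at ascending addresses are A0 27 8F EC.
Read back as little-endian, the first byte is least significant, giving 0xEC8F27A0.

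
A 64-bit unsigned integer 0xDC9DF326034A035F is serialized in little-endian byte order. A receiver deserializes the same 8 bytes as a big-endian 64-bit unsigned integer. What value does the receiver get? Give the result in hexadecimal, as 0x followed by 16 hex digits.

0x5F034A0326F39DDC

Stored little-endian, the bytes at ascending addresses are 5F 03 4A 03 26 F3 9D DC.
Read back as big-endian, the last byte is least significant, giving 0x5F034A0326F39DDC.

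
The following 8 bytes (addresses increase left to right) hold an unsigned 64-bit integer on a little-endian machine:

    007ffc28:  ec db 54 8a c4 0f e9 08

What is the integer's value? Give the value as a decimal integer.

In little-endian order the low byte comes first in memory.
Reassemble most-significant byte first: 08 E9 0F C4 8A 54 DB EC → 0x08E90FC48A54DBEC.
0x08E90FC48A54DBEC = 642061758685830124.

642061758685830124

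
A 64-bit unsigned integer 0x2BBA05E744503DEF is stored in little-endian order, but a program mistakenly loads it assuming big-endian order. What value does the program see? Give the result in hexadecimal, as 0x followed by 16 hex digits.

Stored little-endian, the bytes at ascending addresses are EF 3D 50 44 E7 05 BA 2B.
Read back as big-endian, the last byte is least significant, giving 0xEF3D5044E705BA2B.

0xEF3D5044E705BA2B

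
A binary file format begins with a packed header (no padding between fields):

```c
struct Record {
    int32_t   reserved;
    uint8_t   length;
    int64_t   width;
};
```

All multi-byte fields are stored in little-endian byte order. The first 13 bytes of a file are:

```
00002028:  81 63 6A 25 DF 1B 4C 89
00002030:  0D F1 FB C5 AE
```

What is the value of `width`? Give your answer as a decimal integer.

-5852995127965299685

`width` follows `reserved` (4 B), `length` (1 B), so it starts at offset 4 + 1 = 5 and occupies 8 bytes.
Bytes at offsets 5..12: 1B 4C 89 0D F1 FB C5 AE.
In little-endian order the low byte comes first in memory.
Reassemble most-significant byte first: AE C5 FB F1 0D 89 4C 1B → 0xAEC5FBF10D894C1B.
Top bit is set, so as a signed 64-bit value this is 0xAEC5FBF10D894C1B − 2^64 = -5852995127965299685.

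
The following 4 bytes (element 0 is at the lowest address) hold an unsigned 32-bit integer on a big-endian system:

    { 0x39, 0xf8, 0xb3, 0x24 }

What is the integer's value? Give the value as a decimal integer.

972600100

Big-endian: lowest address holds the most-significant byte.
The bytes are already most-significant first: 0x39F8B324.
0x39F8B324 = 972600100.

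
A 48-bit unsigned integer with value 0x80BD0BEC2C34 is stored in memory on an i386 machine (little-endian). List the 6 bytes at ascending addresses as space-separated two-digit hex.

34 2C EC 0B BD 80

Split into bytes (most-significant first): 80 BD 0B EC 2C 34.
Little-endian stores the least-significant byte at the lowest address.
So at ascending addresses the bytes are 34 2C EC 0B BD 80.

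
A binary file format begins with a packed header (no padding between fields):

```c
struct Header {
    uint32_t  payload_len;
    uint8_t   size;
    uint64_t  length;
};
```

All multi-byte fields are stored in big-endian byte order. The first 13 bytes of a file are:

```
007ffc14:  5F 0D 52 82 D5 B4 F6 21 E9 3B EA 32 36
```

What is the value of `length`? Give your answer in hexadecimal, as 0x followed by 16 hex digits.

0xB4F621E93BEA3236

`length` follows `payload_len` (4 B), `size` (1 B), so it starts at offset 4 + 1 = 5 and occupies 8 bytes.
Bytes at offsets 5..12: B4 F6 21 E9 3B EA 32 36.
Big-endian: lowest address holds the most-significant byte.
The bytes are already most-significant first: 0xB4F621E93BEA3236.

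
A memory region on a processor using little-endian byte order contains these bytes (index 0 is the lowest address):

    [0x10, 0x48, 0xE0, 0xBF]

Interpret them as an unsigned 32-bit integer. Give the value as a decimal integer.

3219146768

Little-endian stores the least-significant byte at the lowest address.
Reassemble most-significant byte first: BF E0 48 10 → 0xBFE04810.
0xBFE04810 = 3219146768.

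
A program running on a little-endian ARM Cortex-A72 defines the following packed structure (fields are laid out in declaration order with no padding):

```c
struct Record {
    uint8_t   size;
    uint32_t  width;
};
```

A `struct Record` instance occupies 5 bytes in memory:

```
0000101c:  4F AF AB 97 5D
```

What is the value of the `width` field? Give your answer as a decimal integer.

`width` follows `size` (1 byte), so it starts at byte offset 1 and occupies 4 bytes.
Bytes at offsets 1..4: AF AB 97 5D.
In little-endian order the low byte comes first in memory.
Reassemble most-significant byte first: 5D 97 AB AF → 0x5D97ABAF.
0x5D97ABAF = 1570220975.

1570220975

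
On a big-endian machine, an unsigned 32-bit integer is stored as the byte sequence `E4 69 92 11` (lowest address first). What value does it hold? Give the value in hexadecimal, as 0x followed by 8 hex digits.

In big-endian order the high byte comes first in memory.
The bytes are already most-significant first: 0xE4699211.

0xE4699211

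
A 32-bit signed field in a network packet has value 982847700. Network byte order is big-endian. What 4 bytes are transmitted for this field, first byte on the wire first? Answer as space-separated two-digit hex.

982847700 in hexadecimal, padded to 32 bits, is 0x3A9510D4.
Split into bytes (most-significant first): 3A 95 10 D4.
In big-endian order the high byte comes first in memory.
So the memory order matches the most-significant-first order: 3A 95 10 D4.

3A 95 10 D4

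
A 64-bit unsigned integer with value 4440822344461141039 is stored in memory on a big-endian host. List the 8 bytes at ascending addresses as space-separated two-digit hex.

3D A0 F8 64 D0 39 44 2F

4440822344461141039 in hexadecimal, padded to 64 bits, is 0x3DA0F864D039442F.
Split into bytes (most-significant first): 3D A0 F8 64 D0 39 44 2F.
Big-endian stores the most-significant byte at the lowest address.
So the memory order matches the most-significant-first order: 3D A0 F8 64 D0 39 44 2F.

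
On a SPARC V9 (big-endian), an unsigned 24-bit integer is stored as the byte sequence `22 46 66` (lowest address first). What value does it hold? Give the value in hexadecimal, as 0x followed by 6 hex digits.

Big-endian stores the most-significant byte at the lowest address.
The bytes are already most-significant first: 0x224666.

0x224666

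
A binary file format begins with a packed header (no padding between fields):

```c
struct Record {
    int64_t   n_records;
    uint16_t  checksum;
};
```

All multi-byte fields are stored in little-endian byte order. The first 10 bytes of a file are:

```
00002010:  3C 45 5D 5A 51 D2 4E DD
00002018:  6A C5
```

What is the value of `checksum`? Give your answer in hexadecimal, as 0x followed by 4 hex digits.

0xC56A

`checksum` follows `n_records` (8 bytes), so it starts at byte offset 8 and occupies 2 bytes.
Bytes at offsets 8..9: 6A C5.
Little-endian: lowest address holds the least-significant byte.
Reassemble most-significant byte first: C5 6A → 0xC56A.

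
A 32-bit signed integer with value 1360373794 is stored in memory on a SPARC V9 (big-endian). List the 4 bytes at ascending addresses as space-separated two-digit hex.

1360373794 in hexadecimal, padded to 32 bits, is 0x5115A822.
Split into bytes (most-significant first): 51 15 A8 22.
In big-endian order the high byte comes first in memory.
So the memory order matches the most-significant-first order: 51 15 A8 22.

51 15 A8 22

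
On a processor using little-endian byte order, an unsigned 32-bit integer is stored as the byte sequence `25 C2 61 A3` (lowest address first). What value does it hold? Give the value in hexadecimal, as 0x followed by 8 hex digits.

0xA361C225

Little-endian: lowest address holds the least-significant byte.
Reassemble most-significant byte first: A3 61 C2 25 → 0xA361C225.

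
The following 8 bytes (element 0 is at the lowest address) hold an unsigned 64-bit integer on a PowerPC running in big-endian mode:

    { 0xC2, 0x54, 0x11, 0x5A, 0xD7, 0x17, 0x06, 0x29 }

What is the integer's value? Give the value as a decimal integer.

In big-endian order the high byte comes first in memory.
The bytes are already most-significant first: 0xC254115AD7170629.
0xC254115AD7170629 = 14002836223255053865.

14002836223255053865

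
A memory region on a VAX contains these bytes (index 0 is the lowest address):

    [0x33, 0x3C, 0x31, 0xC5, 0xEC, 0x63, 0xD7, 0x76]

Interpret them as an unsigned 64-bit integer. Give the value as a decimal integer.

8563423085040057395

In little-endian order the low byte comes first in memory.
Reassemble most-significant byte first: 76 D7 63 EC C5 31 3C 33 → 0x76D763ECC5313C33.
0x76D763ECC5313C33 = 8563423085040057395.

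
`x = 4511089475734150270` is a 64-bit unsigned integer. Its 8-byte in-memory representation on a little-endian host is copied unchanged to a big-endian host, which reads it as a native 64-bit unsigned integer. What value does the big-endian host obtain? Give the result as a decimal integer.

9087176871461493310

4511089475734150270 in 64-bit hexadecimal is 0x3E9A9BFA37231C7E.
Stored little-endian, the bytes at ascending addresses are 7E 1C 23 37 FA 9B 9A 3E.
Read back as big-endian, the last byte is least significant, giving 0x7E1C2337FA9B9A3E.
0x7E1C2337FA9B9A3E = 9087176871461493310.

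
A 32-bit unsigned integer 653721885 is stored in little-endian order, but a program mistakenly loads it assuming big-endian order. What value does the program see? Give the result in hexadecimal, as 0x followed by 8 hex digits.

653721885 in 32-bit hexadecimal is 0x26F7011D.
Stored little-endian, the bytes at ascending addresses are 1D 01 F7 26.
Read back as big-endian, the last byte is least significant, giving 0x1D01F726.

0x1D01F726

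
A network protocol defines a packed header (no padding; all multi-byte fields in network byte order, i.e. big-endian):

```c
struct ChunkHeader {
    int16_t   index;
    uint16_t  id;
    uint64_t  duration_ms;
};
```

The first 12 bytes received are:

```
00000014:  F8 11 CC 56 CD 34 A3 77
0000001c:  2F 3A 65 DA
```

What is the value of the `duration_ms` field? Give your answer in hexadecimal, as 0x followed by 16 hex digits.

`duration_ms` follows `index` (2 B), `id` (2 B), so it starts at offset 2 + 2 = 4 and occupies 8 bytes.
Bytes at offsets 4..11: CD 34 A3 77 2F 3A 65 DA.
Big-endian stores the most-significant byte at the lowest address.
The bytes are already most-significant first: 0xCD34A3772F3A65DA.

0xCD34A3772F3A65DA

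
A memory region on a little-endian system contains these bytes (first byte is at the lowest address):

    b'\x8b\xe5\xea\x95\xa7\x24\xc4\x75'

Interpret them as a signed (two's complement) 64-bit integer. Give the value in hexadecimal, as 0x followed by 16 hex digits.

0x75C424A795EAE58B

Little-endian: lowest address holds the least-significant byte.
Reassemble most-significant byte first: 75 C4 24 A7 95 EA E5 8B → 0x75C424A795EAE58B.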